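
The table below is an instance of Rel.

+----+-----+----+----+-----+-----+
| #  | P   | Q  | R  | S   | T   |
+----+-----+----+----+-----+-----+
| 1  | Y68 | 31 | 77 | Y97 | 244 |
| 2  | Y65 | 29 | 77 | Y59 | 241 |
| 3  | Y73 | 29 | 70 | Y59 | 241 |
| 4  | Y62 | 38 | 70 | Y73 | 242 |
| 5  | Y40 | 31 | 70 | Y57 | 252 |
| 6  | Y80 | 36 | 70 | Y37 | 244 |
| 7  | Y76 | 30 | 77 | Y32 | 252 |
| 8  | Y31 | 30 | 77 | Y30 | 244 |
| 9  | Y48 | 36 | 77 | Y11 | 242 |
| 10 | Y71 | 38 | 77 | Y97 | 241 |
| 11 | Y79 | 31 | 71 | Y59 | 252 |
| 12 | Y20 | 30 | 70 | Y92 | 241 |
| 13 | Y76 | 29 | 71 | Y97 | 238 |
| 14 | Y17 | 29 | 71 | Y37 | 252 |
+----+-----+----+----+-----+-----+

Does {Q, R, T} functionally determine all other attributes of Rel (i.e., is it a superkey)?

Yes

All 14 rows have distinct {Q, R, T} values, so {Q, R, T} → (all attributes) holds and {Q, R, T} is a superkey.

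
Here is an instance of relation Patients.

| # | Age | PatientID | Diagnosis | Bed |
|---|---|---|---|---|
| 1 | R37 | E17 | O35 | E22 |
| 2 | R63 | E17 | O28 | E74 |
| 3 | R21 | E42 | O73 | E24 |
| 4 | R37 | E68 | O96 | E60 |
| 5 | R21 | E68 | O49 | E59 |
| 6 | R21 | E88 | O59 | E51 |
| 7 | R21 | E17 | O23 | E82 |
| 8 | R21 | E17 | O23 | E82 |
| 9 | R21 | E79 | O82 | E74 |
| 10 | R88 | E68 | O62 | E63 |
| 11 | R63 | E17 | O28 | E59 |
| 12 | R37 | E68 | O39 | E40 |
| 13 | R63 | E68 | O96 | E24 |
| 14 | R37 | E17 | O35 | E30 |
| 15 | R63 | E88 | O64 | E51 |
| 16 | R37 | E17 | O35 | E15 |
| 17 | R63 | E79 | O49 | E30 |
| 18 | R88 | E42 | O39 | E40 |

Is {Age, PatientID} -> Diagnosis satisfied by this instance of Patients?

(Age=R37, PatientID=E17): rows 1, 14, 16 → Diagnosis = O35, O35, O35 ✓
(Age=R63, PatientID=E17): rows 2, 11 → Diagnosis = O28, O28 ✓
(Age=R21, PatientID=E42): row 3 → Diagnosis = O73 ✓
(Age=R37, PatientID=E68): rows 4, 12 → Diagnosis takes values {O96, O39} — violation
(Age=R21, PatientID=E68): row 5 → Diagnosis = O49 ✓
(Age=R21, PatientID=E88): row 6 → Diagnosis = O59 ✓
(Age=R21, PatientID=E17): rows 7, 8 → Diagnosis = O23, O23 ✓
(Age=R21, PatientID=E79): row 9 → Diagnosis = O82 ✓
(Age=R88, PatientID=E68): row 10 → Diagnosis = O62 ✓
(Age=R63, PatientID=E68): row 13 → Diagnosis = O96 ✓
(Age=R63, PatientID=E88): row 15 → Diagnosis = O64 ✓
(Age=R63, PatientID=E79): row 17 → Diagnosis = O49 ✓
(Age=R88, PatientID=E42): row 18 → Diagnosis = O39 ✓
Two rows agree on {Age, PatientID} but differ on Diagnosis, so {Age, PatientID} -> Diagnosis does not hold.

No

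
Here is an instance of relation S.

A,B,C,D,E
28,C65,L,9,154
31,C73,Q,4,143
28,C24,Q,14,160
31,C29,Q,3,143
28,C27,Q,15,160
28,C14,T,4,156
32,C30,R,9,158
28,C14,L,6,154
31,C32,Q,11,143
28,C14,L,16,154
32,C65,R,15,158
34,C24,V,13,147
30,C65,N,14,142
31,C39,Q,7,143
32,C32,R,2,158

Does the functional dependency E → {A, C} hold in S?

E=154: 3 rows → {A,C} = (28, L), (28, L), (28, L) ✓
E=143: 4 rows → {A,C} = (31, Q), (31, Q), (31, Q), (31, Q) ✓
E=160: 2 rows → {A,C} = (28, Q), (28, Q) ✓
E=156: 1 row → {A,C} = (28, T) ✓
E=158: 3 rows → {A,C} = (32, R), (32, R), (32, R) ✓
E=147: 1 row → {A,C} = (34, V) ✓
E=142: 1 row → {A,C} = (30, N) ✓
Every E value is associated with a single {A, C} value, so E → {A, C} holds.

Yes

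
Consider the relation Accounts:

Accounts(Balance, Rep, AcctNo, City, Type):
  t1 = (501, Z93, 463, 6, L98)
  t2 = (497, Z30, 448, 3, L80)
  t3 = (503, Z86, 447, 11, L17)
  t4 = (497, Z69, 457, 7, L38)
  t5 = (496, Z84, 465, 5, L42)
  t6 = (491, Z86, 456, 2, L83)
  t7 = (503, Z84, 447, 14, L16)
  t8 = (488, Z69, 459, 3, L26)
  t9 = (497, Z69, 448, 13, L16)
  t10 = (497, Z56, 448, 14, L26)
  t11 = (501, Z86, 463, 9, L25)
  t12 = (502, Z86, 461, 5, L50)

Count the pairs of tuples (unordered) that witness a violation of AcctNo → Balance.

0

AcctNo=463: all 2 rows agree on Balance — 0 pairs.
AcctNo=448: all 3 rows agree on Balance — 0 pairs.
AcctNo=447: all 2 rows agree on Balance — 0 pairs.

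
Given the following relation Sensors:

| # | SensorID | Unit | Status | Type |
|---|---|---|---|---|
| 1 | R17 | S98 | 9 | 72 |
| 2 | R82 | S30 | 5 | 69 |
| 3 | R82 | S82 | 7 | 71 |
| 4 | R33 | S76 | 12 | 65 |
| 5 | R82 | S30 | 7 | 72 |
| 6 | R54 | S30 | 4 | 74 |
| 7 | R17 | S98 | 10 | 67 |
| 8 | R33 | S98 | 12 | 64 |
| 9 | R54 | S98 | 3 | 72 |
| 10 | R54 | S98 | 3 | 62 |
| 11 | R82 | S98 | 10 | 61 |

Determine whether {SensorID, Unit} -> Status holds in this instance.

No

(SensorID=R17, Unit=S98): rows 1, 7 → Status takes values {9, 10} — violation
(SensorID=R82, Unit=S30): rows 2, 5 → Status takes values {5, 7} — violation
(SensorID=R82, Unit=S82): row 3 → Status = 7 ✓
(SensorID=R33, Unit=S76): row 4 → Status = 12 ✓
(SensorID=R54, Unit=S30): row 6 → Status = 4 ✓
(SensorID=R33, Unit=S98): row 8 → Status = 12 ✓
(SensorID=R54, Unit=S98): rows 9, 10 → Status = 3, 3 ✓
(SensorID=R82, Unit=S98): row 11 → Status = 10 ✓
Two rows agree on {SensorID, Unit} but differ on Status, so {SensorID, Unit} -> Status does not hold.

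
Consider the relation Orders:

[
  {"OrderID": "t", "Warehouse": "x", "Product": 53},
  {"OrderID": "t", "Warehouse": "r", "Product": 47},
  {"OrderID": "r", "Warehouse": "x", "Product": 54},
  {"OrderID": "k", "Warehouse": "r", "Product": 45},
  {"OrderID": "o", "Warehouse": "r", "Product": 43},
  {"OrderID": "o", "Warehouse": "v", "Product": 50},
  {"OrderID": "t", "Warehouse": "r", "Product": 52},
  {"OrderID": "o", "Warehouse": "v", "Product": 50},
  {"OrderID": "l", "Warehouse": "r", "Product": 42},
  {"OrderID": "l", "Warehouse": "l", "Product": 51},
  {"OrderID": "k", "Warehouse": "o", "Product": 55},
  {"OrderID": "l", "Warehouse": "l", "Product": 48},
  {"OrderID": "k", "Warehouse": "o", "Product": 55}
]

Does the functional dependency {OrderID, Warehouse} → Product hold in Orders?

No

(OrderID=t, Warehouse=x): 1 row → Product = 53 ✓
(OrderID=t, Warehouse=r): 2 rows → Product takes values {47, 52} — violation
(OrderID=r, Warehouse=x): 1 row → Product = 54 ✓
(OrderID=k, Warehouse=r): 1 row → Product = 45 ✓
(OrderID=o, Warehouse=r): 1 row → Product = 43 ✓
(OrderID=o, Warehouse=v): 2 rows → Product = 50, 50 ✓
(OrderID=l, Warehouse=r): 1 row → Product = 42 ✓
(OrderID=l, Warehouse=l): 2 rows → Product takes values {51, 48} — violation
(OrderID=k, Warehouse=o): 2 rows → Product = 55, 55 ✓
Two rows agree on {OrderID, Warehouse} but differ on Product, so {OrderID, Warehouse} → Product does not hold.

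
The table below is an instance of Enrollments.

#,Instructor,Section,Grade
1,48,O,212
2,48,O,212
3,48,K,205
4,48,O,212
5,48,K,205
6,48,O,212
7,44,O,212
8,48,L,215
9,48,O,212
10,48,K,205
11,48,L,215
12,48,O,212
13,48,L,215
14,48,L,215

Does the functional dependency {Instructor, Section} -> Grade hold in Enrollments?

(Instructor=48, Section=O): rows 1, 2, 4, 6, 9, 12 → Grade = 212, 212, 212, 212, 212, 212 ✓
(Instructor=48, Section=K): rows 3, 5, 10 → Grade = 205, 205, 205 ✓
(Instructor=44, Section=O): row 7 → Grade = 212 ✓
(Instructor=48, Section=L): rows 8, 11, 13, 14 → Grade = 215, 215, 215, 215 ✓
Every {Instructor, Section} value is associated with a single Grade value, so {Instructor, Section} -> Grade holds.

Yes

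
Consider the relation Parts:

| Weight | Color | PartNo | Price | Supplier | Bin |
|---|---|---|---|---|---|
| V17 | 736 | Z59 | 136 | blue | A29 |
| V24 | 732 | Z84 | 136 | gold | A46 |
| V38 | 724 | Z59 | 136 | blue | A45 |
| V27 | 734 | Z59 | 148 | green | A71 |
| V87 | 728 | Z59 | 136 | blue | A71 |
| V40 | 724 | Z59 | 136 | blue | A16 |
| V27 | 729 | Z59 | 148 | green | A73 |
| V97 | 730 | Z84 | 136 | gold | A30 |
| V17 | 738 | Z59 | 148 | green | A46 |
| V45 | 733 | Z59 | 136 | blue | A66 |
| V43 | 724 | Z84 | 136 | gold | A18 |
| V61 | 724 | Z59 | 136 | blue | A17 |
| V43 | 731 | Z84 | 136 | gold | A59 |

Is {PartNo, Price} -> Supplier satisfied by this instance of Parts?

Yes

(PartNo=Z59, Price=136): 6 rows → Supplier = blue, blue, blue, blue, blue, blue ✓
(PartNo=Z84, Price=136): 4 rows → Supplier = gold, gold, gold, gold ✓
(PartNo=Z59, Price=148): 3 rows → Supplier = green, green, green ✓
Every {PartNo, Price} value is associated with a single Supplier value, so {PartNo, Price} -> Supplier holds.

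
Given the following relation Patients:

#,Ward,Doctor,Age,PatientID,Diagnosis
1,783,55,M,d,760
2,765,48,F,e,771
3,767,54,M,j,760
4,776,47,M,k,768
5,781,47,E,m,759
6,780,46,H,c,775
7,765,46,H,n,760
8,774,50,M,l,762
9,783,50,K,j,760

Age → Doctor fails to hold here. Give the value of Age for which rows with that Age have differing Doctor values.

M

Age=M: rows 1, 3, 4, 8 → Doctor takes values {55, 54, 47, 50} — violation
Age=F: row 2 → Doctor = 48 ✓
Age=E: row 5 → Doctor = 47 ✓
Age=H: rows 6, 7 → Doctor = 46, 46 ✓
Age=K: row 9 → Doctor = 50 ✓
The only Age value with inconsistent Doctor is Age=M.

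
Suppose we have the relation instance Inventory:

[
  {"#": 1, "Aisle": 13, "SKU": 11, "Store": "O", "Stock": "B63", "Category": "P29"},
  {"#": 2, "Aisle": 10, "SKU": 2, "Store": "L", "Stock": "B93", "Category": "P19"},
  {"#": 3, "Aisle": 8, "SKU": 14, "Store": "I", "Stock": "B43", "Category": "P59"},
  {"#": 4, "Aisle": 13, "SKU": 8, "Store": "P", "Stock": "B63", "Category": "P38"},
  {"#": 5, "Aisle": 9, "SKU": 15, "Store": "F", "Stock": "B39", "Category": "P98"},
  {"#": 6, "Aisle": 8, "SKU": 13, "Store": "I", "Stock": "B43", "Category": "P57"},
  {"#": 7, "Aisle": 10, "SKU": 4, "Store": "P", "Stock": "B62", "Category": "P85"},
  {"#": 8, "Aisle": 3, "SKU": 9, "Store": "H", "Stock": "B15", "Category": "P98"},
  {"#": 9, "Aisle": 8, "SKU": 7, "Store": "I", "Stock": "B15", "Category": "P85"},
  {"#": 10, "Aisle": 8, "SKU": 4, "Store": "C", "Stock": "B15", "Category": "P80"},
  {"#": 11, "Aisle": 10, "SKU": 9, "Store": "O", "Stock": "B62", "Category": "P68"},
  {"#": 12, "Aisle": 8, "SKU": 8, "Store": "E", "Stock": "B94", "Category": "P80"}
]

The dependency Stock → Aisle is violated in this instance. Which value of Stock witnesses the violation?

B15

Stock=B63: rows 1, 4 → Aisle = 13, 13 ✓
Stock=B93: row 2 → Aisle = 10 ✓
Stock=B43: rows 3, 6 → Aisle = 8, 8 ✓
Stock=B39: row 5 → Aisle = 9 ✓
Stock=B62: rows 7, 11 → Aisle = 10, 10 ✓
Stock=B15: rows 8, 9, 10 → Aisle takes values {3, 8} — violation
Stock=B94: row 12 → Aisle = 8 ✓
The only Stock value with inconsistent Aisle is Stock=B15.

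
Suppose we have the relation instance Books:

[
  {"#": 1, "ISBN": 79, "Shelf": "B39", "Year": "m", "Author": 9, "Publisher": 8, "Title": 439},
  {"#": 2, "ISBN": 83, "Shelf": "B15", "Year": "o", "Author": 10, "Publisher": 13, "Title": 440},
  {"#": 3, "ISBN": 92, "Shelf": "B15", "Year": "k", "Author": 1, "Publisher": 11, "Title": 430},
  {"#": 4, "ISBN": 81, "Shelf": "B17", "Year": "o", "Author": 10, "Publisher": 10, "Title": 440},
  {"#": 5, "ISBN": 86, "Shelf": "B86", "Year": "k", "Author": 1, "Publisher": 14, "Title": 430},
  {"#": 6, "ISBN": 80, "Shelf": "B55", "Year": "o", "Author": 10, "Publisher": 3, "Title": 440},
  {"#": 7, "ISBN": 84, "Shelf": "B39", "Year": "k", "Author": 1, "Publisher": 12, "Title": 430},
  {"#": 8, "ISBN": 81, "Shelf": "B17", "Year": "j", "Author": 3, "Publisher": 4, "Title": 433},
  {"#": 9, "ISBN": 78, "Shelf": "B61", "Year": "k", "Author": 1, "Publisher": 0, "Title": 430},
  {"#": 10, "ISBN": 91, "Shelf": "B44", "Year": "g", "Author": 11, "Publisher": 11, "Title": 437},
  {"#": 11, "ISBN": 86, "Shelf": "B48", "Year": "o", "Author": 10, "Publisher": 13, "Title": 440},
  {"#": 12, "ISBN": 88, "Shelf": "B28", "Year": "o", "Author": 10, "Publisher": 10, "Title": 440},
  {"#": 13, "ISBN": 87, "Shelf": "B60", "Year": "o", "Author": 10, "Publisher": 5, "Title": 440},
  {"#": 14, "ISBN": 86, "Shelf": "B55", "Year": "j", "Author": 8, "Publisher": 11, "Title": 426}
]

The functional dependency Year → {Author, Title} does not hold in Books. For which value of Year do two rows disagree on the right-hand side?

Year=m: row 1 → {Author,Title} = (9, 439) ✓
Year=o: rows 2, 4, 6, 11, 12, 13 → {Author,Title} = (10, 440), (10, 440), (10, 440), (10, 440), (10, 440), (10, 440) ✓
Year=k: rows 3, 5, 7, 9 → {Author,Title} = (1, 430), (1, 430), (1, 430), (1, 430) ✓
Year=j: rows 8, 14 → {Author,Title} takes values {(3, 433), (8, 426)} — violation
Year=g: row 10 → {Author,Title} = (11, 437) ✓
The only Year value with inconsistent RHS is Year=j.

j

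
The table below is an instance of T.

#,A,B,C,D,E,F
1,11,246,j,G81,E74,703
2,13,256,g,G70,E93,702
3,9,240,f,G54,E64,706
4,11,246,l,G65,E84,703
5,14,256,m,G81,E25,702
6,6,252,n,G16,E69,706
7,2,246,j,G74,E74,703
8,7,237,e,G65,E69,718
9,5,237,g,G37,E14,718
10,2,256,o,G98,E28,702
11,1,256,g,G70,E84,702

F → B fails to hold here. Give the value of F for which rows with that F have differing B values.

F=703: rows 1, 4, 7 → B = 246, 246, 246 ✓
F=702: rows 2, 5, 10, 11 → B = 256, 256, 256, 256 ✓
F=706: rows 3, 6 → B takes values {240, 252} — violation
F=718: rows 8, 9 → B = 237, 237 ✓
The only F value with inconsistent B is F=706.

706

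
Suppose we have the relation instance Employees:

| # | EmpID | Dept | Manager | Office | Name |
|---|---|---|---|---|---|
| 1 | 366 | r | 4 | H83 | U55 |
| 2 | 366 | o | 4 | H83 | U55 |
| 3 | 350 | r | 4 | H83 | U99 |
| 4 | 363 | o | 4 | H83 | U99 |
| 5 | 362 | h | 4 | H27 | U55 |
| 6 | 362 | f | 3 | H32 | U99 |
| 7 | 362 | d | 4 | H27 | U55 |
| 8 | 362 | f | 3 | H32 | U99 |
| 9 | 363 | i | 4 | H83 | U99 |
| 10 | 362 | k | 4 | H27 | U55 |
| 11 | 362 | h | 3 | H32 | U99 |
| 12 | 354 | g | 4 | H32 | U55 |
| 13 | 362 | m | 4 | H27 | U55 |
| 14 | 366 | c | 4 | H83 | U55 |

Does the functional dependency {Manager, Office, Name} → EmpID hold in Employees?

(Manager=4, Office=H83, Name=U55): rows 1, 2, 14 → EmpID = 366, 366, 366 ✓
(Manager=4, Office=H83, Name=U99): rows 3, 4, 9 → EmpID takes values {350, 363} — violation
(Manager=4, Office=H27, Name=U55): rows 5, 7, 10, 13 → EmpID = 362, 362, 362, 362 ✓
(Manager=3, Office=H32, Name=U99): rows 6, 8, 11 → EmpID = 362, 362, 362 ✓
(Manager=4, Office=H32, Name=U55): row 12 → EmpID = 354 ✓
Two rows agree on {Manager, Office, Name} but differ on EmpID, so {Manager, Office, Name} → EmpID does not hold.

No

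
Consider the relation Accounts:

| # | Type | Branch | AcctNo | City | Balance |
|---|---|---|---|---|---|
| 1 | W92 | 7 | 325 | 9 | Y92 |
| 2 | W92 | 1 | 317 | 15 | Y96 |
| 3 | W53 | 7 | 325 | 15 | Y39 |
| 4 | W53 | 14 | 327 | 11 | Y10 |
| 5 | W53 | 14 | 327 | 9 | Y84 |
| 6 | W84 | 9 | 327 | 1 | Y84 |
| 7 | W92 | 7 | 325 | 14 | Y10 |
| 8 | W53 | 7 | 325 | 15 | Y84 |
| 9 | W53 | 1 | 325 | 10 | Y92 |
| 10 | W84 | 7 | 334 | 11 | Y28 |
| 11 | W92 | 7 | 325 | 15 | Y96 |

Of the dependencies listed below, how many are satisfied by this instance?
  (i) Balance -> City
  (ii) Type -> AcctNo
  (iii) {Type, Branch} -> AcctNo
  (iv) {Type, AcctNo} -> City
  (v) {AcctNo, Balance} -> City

1

(i) Balance -> City: Balance=Y92: rows 1, 9 → City takes values {9, 10} — violation; Balance=Y10: rows 4, 7 → City takes values {11, 14} — violation; Balance=Y84: rows 5, 6, 8 → City takes values {9, 1, 15} — violation — fails.
(ii) Type -> AcctNo: Type=W92: rows 1, 2, 7, 11 → AcctNo takes values {325, 317} — violation; Type=W53: rows 3, 4, 5, 8, 9 → AcctNo takes values {325, 327} — violation; Type=W84: rows 6, 10 → AcctNo takes values {327, 334} — violation — fails.
(iii) {Type, Branch} -> AcctNo: every LHS value maps to a single RHS value — holds.
(iv) {Type, AcctNo} -> City: (Type=W92, AcctNo=325): rows 1, 7, 11 → City takes values {9, 14, 15} — violation; (Type=W53, AcctNo=325): rows 3, 8, 9 → City takes values {15, 10} — violation; (Type=W53, AcctNo=327): rows 4, 5 → City takes values {11, 9} — violation — fails.
(v) {AcctNo, Balance} -> City: (AcctNo=325, Balance=Y92): rows 1, 9 → City takes values {9, 10} — violation; (AcctNo=327, Balance=Y84): rows 5, 6 → City takes values {9, 1} — violation — fails.
1 of the 5 dependencies holds.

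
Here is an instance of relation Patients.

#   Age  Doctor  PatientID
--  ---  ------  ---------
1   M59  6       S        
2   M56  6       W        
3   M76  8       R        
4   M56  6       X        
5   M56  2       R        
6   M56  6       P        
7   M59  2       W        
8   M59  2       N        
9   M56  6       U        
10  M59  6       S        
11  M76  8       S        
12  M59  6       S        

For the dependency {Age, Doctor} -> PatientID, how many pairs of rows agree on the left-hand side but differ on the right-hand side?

(Age=M59, Doctor=6): all 3 rows agree on PatientID — 0 pairs.
(Age=M56, Doctor=6): violating pairs (2,4), (2,6), (2,9), (4,6), (4,9), (6,9) — 6 pairs.
(Age=M76, Doctor=8): violating pairs (3,11) — 1 pair.
(Age=M59, Doctor=2): violating pairs (7,8) — 1 pair.

8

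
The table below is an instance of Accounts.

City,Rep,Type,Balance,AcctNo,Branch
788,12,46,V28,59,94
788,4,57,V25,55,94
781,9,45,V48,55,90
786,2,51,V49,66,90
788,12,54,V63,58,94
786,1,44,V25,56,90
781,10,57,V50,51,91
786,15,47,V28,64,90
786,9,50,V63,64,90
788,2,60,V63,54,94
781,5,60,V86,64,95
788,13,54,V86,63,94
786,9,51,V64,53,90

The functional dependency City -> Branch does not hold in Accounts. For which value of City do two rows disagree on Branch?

City=788: 5 rows → Branch = 94, 94, 94, 94, 94 ✓
City=781: 3 rows → Branch takes values {90, 91, 95} — violation
City=786: 5 rows → Branch = 90, 90, 90, 90, 90 ✓
The only City value with inconsistent Branch is City=781.

781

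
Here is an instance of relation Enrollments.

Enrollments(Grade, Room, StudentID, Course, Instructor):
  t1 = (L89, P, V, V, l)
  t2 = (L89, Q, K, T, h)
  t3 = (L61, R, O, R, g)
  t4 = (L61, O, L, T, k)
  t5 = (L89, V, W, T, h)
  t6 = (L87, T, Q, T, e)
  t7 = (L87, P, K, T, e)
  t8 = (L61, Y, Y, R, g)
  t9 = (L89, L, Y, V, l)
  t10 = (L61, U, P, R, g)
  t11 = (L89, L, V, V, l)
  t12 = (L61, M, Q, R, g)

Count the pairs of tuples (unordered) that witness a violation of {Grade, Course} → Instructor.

(Grade=L89, Course=V): all 3 rows agree on Instructor — 0 pairs.
(Grade=L89, Course=T): all 2 rows agree on Instructor — 0 pairs.
(Grade=L61, Course=R): all 4 rows agree on Instructor — 0 pairs.
(Grade=L87, Course=T): all 2 rows agree on Instructor — 0 pairs.

0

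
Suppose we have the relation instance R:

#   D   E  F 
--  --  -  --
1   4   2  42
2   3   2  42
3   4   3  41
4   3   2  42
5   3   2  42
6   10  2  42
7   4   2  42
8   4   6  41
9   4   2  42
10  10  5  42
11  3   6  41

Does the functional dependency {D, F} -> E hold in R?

(D=4, F=42): rows 1, 7, 9 → E = 2, 2, 2 ✓
(D=3, F=42): rows 2, 4, 5 → E = 2, 2, 2 ✓
(D=4, F=41): rows 3, 8 → E takes values {3, 6} — violation
(D=10, F=42): rows 6, 10 → E takes values {2, 5} — violation
(D=3, F=41): row 11 → E = 6 ✓
Two rows agree on {D, F} but differ on E, so {D, F} -> E does not hold.

No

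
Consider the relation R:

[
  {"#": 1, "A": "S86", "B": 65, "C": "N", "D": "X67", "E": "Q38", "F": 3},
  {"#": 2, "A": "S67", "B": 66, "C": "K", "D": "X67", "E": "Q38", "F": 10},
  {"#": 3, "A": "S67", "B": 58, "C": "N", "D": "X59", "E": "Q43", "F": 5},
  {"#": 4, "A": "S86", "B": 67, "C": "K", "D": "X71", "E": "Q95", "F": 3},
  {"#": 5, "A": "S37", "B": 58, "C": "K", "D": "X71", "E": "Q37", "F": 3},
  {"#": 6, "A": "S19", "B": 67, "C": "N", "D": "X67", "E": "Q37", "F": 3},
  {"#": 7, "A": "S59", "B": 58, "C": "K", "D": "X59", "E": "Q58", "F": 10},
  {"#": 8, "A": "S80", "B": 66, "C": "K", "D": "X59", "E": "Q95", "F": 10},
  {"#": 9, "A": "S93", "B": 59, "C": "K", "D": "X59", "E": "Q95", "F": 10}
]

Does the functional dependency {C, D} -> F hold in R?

(C=N, D=X67): rows 1, 6 → F = 3, 3 ✓
(C=K, D=X67): row 2 → F = 10 ✓
(C=N, D=X59): row 3 → F = 5 ✓
(C=K, D=X71): rows 4, 5 → F = 3, 3 ✓
(C=K, D=X59): rows 7, 8, 9 → F = 10, 10, 10 ✓
Every {C, D} value is associated with a single F value, so {C, D} -> F holds.

Yes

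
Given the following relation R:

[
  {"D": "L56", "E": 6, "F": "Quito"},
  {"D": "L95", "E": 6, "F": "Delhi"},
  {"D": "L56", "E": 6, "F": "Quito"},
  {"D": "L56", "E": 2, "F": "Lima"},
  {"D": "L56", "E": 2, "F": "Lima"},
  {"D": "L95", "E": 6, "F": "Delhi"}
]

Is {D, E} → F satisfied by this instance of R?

Yes

(D=L56, E=6): 2 rows → F = Quito, Quito ✓
(D=L95, E=6): 2 rows → F = Delhi, Delhi ✓
(D=L56, E=2): 2 rows → F = Lima, Lima ✓
Every {D, E} value is associated with a single F value, so {D, E} → F holds.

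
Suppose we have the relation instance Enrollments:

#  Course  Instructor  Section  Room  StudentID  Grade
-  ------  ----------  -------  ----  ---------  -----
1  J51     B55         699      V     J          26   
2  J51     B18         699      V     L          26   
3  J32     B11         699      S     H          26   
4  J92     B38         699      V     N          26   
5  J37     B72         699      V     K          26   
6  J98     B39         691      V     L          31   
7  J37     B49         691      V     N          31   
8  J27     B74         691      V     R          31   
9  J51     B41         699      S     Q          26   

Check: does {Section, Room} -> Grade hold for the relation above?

(Section=699, Room=V): rows 1, 2, 4, 5 → Grade = 26, 26, 26, 26 ✓
(Section=699, Room=S): rows 3, 9 → Grade = 26, 26 ✓
(Section=691, Room=V): rows 6, 7, 8 → Grade = 31, 31, 31 ✓
Every {Section, Room} value is associated with a single Grade value, so {Section, Room} -> Grade holds.

Yes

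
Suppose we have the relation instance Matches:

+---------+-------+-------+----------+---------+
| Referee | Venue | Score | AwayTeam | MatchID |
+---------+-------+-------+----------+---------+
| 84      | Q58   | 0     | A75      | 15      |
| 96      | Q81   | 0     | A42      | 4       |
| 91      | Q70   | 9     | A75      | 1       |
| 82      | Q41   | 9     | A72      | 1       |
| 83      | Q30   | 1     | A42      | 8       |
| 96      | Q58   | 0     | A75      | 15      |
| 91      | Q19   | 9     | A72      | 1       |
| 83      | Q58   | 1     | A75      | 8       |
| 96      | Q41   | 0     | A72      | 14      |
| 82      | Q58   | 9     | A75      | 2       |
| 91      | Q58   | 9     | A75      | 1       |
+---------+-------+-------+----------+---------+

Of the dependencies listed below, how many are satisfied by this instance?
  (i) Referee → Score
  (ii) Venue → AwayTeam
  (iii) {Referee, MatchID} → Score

3

(i) Referee → Score: every LHS value maps to a single RHS value — holds.
(ii) Venue → AwayTeam: every LHS value maps to a single RHS value — holds.
(iii) {Referee, MatchID} → Score: every LHS value maps to a single RHS value — holds.
3 of the 3 dependencies hold.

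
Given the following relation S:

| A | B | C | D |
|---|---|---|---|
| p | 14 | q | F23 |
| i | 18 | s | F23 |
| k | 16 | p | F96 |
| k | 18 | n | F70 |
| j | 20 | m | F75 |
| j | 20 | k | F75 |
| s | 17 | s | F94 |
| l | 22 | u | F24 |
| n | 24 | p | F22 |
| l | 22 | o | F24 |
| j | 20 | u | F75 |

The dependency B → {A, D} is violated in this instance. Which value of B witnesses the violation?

B=14: 1 row → {A,D} = (p, F23) ✓
B=18: 2 rows → {A,D} takes values {(i, F23), (k, F70)} — violation
B=16: 1 row → {A,D} = (k, F96) ✓
B=20: 3 rows → {A,D} = (j, F75), (j, F75), (j, F75) ✓
B=17: 1 row → {A,D} = (s, F94) ✓
B=22: 2 rows → {A,D} = (l, F24), (l, F24) ✓
B=24: 1 row → {A,D} = (n, F22) ✓
The only B value with inconsistent RHS is B=18.

18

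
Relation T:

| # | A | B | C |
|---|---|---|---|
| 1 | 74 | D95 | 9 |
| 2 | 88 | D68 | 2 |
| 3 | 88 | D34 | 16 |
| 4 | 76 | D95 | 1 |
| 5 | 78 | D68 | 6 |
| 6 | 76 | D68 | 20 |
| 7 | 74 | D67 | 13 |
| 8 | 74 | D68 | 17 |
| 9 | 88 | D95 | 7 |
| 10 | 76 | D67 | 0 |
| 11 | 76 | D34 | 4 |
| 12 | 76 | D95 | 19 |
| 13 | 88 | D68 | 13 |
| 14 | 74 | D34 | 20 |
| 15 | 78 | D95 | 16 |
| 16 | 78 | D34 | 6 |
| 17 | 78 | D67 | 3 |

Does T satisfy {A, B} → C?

(A=74, B=D95): row 1 → C = 9 ✓
(A=88, B=D68): rows 2, 13 → C takes values {2, 13} — violation
(A=88, B=D34): row 3 → C = 16 ✓
(A=76, B=D95): rows 4, 12 → C takes values {1, 19} — violation
(A=78, B=D68): row 5 → C = 6 ✓
(A=76, B=D68): row 6 → C = 20 ✓
(A=74, B=D67): row 7 → C = 13 ✓
(A=74, B=D68): row 8 → C = 17 ✓
(A=88, B=D95): row 9 → C = 7 ✓
(A=76, B=D67): row 10 → C = 0 ✓
(A=76, B=D34): row 11 → C = 4 ✓
(A=74, B=D34): row 14 → C = 20 ✓
(A=78, B=D95): row 15 → C = 16 ✓
(A=78, B=D34): row 16 → C = 6 ✓
(A=78, B=D67): row 17 → C = 3 ✓
Two rows agree on {A, B} but differ on C, so {A, B} → C does not hold.

No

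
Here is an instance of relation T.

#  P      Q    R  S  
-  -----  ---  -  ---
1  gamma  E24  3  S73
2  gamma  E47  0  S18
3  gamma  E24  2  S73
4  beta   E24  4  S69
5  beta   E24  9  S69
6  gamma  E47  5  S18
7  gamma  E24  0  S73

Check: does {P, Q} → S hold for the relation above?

(P=gamma, Q=E24): rows 1, 3, 7 → S = S73, S73, S73 ✓
(P=gamma, Q=E47): rows 2, 6 → S = S18, S18 ✓
(P=beta, Q=E24): rows 4, 5 → S = S69, S69 ✓
Every {P, Q} value is associated with a single S value, so {P, Q} → S holds.

Yes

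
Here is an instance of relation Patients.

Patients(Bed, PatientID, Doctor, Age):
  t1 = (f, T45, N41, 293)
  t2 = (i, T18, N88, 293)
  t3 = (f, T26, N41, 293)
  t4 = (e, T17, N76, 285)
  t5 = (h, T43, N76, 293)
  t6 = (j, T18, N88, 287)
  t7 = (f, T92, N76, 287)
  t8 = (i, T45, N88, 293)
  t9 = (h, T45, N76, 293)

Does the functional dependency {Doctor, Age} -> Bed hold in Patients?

Yes

(Doctor=N41, Age=293): rows 1, 3 → Bed = f, f ✓
(Doctor=N88, Age=293): rows 2, 8 → Bed = i, i ✓
(Doctor=N76, Age=285): row 4 → Bed = e ✓
(Doctor=N76, Age=293): rows 5, 9 → Bed = h, h ✓
(Doctor=N88, Age=287): row 6 → Bed = j ✓
(Doctor=N76, Age=287): row 7 → Bed = f ✓
Every {Doctor, Age} value is associated with a single Bed value, so {Doctor, Age} -> Bed holds.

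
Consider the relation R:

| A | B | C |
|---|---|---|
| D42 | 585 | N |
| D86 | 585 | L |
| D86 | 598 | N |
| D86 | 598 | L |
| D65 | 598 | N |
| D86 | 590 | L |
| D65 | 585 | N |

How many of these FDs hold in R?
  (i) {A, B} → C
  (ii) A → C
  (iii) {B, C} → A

(i) {A, B} → C: (A=D86, B=598): 2 rows → C takes values {N, L} — violation — fails.
(ii) A → C: A=D86: 4 rows → C takes values {L, N} — violation — fails.
(iii) {B, C} → A: (B=585, C=N): 2 rows → A takes values {D42, D65} — violation; (B=598, C=N): 2 rows → A takes values {D86, D65} — violation — fails.
None of the 3 dependencies hold.

0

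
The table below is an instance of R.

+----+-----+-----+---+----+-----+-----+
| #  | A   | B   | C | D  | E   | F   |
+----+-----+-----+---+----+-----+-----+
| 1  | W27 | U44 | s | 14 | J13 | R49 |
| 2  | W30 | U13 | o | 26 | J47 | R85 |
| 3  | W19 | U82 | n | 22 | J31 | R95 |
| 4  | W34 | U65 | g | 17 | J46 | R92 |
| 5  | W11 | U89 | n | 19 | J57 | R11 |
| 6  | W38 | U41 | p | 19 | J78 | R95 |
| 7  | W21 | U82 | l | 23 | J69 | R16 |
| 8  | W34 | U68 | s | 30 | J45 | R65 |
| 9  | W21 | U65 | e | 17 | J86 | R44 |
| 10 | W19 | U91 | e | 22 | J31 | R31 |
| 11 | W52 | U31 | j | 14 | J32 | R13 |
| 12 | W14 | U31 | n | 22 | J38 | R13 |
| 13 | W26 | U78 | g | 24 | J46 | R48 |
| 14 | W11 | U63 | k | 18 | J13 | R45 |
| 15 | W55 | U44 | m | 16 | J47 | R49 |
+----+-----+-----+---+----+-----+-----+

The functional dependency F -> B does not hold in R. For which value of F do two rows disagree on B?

R95

F=R49: rows 1, 15 → B = U44, U44 ✓
F=R85: row 2 → B = U13 ✓
F=R95: rows 3, 6 → B takes values {U82, U41} — violation
F=R92: row 4 → B = U65 ✓
F=R11: row 5 → B = U89 ✓
F=R16: row 7 → B = U82 ✓
F=R65: row 8 → B = U68 ✓
F=R44: row 9 → B = U65 ✓
F=R31: row 10 → B = U91 ✓
F=R13: rows 11, 12 → B = U31, U31 ✓
F=R48: row 13 → B = U78 ✓
F=R45: row 14 → B = U63 ✓
The only F value with inconsistent B is F=R95.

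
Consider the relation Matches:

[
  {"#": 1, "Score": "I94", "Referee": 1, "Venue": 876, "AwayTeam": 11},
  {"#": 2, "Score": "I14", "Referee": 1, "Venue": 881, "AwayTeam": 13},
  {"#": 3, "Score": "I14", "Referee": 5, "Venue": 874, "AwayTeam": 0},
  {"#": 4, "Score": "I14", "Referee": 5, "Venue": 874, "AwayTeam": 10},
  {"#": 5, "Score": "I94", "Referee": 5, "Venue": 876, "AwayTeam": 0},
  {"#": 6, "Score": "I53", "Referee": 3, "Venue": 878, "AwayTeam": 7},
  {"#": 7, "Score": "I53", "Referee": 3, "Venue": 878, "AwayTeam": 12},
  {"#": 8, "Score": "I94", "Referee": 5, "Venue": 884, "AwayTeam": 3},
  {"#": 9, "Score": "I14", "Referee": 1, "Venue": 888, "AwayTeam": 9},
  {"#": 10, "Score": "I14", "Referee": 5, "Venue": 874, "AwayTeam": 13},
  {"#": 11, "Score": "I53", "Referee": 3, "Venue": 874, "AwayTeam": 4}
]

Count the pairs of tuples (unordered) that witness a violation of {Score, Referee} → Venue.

(Score=I14, Referee=1): violating pairs (2,9) — 1 pair.
(Score=I14, Referee=5): all 3 rows agree on Venue — 0 pairs.
(Score=I94, Referee=5): violating pairs (5,8) — 1 pair.
(Score=I53, Referee=3): violating pairs (6,11), (7,11) — 2 pairs.

4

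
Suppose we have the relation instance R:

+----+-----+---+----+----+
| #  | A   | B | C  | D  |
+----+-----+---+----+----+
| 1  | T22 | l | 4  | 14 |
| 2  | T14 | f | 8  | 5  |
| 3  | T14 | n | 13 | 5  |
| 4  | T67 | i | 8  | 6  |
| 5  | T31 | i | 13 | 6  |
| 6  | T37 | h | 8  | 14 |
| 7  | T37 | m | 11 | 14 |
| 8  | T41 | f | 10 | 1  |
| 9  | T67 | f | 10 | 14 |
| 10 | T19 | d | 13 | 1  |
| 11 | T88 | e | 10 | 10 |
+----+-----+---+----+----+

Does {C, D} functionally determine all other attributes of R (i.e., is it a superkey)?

All 11 rows have distinct {C, D} values, so {C, D} → (all attributes) holds and {C, D} is a superkey.

Yes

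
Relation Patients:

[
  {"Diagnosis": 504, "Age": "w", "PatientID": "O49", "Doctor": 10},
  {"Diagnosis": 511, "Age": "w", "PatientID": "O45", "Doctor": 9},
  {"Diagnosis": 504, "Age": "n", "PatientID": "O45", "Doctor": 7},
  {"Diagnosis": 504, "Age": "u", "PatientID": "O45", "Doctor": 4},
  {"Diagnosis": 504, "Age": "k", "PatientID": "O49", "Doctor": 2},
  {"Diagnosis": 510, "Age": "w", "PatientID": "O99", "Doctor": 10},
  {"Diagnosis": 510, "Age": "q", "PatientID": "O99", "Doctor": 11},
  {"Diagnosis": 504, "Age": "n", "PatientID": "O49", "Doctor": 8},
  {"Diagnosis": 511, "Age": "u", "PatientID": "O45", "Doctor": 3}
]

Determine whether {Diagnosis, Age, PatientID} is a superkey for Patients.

All 9 rows have distinct {Diagnosis, Age, PatientID} values, so {Diagnosis, Age, PatientID} → (all attributes) holds and {Diagnosis, Age, PatientID} is a superkey.

Yes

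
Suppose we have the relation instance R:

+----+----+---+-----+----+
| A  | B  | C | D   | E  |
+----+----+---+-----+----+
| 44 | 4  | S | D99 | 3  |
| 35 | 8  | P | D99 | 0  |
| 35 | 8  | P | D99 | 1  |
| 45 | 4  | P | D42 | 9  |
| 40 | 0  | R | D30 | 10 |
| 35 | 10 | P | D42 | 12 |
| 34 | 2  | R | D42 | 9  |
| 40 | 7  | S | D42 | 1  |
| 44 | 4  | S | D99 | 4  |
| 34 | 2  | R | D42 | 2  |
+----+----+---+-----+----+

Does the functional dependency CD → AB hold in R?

(C=S, D=D99): 2 rows → {A,B} = (44, 4), (44, 4) ✓
(C=P, D=D99): 2 rows → {A,B} = (35, 8), (35, 8) ✓
(C=P, D=D42): 2 rows → {A,B} takes values {(45, 4), (35, 10)} — violation
(C=R, D=D30): 1 row → {A,B} = (40, 0) ✓
(C=R, D=D42): 2 rows → {A,B} = (34, 2), (34, 2) ✓
(C=S, D=D42): 1 row → {A,B} = (40, 7) ✓
Two rows agree on CD but differ on AB, so CD → AB does not hold.

No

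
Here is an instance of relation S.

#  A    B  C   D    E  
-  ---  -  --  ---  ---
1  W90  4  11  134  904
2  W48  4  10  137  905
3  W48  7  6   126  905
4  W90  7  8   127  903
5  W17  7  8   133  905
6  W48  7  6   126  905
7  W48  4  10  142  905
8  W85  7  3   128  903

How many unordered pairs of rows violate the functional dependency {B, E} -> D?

(B=4, E=905): violating pairs (2,7) — 1 pair.
(B=7, E=905): violating pairs (3,5), (5,6) — 2 pairs.
(B=7, E=903): violating pairs (4,8) — 1 pair.

4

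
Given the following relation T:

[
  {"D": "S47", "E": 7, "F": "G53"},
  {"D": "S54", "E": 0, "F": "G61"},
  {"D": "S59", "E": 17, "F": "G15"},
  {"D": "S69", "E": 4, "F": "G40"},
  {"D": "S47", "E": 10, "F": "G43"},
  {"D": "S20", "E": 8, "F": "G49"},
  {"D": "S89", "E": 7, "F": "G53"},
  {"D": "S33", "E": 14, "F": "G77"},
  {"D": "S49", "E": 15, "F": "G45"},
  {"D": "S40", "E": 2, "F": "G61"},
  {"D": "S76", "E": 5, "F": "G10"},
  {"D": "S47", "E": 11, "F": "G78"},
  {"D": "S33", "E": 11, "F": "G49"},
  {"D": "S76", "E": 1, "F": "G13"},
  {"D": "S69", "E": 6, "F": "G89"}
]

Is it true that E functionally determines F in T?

No

E=7: 2 rows → F = G53, G53 ✓
E=0: 1 row → F = G61 ✓
E=17: 1 row → F = G15 ✓
E=4: 1 row → F = G40 ✓
E=10: 1 row → F = G43 ✓
E=8: 1 row → F = G49 ✓
E=14: 1 row → F = G77 ✓
E=15: 1 row → F = G45 ✓
E=2: 1 row → F = G61 ✓
E=5: 1 row → F = G10 ✓
E=11: 2 rows → F takes values {G78, G49} — violation
E=1: 1 row → F = G13 ✓
E=6: 1 row → F = G89 ✓
Two rows agree on E but differ on F, so E → F does not hold.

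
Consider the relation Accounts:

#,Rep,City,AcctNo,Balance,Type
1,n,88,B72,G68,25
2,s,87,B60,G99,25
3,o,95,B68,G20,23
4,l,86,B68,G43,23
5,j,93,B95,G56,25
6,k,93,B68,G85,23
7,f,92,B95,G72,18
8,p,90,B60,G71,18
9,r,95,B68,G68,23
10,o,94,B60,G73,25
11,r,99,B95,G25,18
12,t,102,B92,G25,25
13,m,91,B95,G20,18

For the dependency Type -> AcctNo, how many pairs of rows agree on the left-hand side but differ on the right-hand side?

12

Type=25: violating pairs (1,2), (1,5), (1,10), (1,12), (2,5), (2,12), (5,10), (5,12), (10,12) — 9 pairs.
Type=23: all 4 rows agree on AcctNo — 0 pairs.
Type=18: violating pairs (7,8), (8,11), (8,13) — 3 pairs.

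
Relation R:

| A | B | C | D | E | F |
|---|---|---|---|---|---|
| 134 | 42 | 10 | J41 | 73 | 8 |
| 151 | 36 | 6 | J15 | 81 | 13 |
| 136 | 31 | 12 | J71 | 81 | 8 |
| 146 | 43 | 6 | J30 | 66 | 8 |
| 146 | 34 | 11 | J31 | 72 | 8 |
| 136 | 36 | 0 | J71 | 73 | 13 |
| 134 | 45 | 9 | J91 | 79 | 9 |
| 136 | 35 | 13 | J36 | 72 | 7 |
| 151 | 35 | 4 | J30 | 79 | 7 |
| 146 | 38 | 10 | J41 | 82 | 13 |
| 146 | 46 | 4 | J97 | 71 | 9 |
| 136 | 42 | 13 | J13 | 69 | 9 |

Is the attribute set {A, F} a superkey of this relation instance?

No

Two distinct rows share (A=146, F=8), so {A, F} does not determine every attribute — not a superkey.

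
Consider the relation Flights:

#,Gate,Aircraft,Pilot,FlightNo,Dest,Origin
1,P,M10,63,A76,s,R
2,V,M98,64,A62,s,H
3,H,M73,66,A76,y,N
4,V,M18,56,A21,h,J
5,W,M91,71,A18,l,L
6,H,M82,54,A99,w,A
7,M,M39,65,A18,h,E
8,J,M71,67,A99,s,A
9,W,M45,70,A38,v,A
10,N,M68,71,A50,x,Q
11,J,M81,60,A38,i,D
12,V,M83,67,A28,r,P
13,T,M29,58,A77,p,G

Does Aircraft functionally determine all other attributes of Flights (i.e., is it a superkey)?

Yes

All 13 rows have distinct Aircraft values, so Aircraft → (all attributes) holds and Aircraft is a superkey.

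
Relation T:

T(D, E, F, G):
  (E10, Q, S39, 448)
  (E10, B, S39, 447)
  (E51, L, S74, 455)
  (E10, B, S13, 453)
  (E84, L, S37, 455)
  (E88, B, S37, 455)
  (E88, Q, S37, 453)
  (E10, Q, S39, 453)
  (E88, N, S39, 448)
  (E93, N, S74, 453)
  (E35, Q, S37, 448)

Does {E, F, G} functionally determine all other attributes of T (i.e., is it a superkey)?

All 11 rows have distinct {E, F, G} values, so {E, F, G} → (all attributes) holds and {E, F, G} is a superkey.

Yes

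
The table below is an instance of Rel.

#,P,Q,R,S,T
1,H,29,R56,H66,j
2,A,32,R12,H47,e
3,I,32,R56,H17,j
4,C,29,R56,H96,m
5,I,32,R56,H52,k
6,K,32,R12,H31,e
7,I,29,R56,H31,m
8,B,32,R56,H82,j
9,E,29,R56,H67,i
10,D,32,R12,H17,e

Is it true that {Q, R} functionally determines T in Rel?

No

(Q=29, R=R56): rows 1, 4, 7, 9 → T takes values {j, m, i} — violation
(Q=32, R=R12): rows 2, 6, 10 → T = e, e, e ✓
(Q=32, R=R56): rows 3, 5, 8 → T takes values {j, k} — violation
Two rows agree on {Q, R} but differ on T, so {Q, R} -> T does not hold.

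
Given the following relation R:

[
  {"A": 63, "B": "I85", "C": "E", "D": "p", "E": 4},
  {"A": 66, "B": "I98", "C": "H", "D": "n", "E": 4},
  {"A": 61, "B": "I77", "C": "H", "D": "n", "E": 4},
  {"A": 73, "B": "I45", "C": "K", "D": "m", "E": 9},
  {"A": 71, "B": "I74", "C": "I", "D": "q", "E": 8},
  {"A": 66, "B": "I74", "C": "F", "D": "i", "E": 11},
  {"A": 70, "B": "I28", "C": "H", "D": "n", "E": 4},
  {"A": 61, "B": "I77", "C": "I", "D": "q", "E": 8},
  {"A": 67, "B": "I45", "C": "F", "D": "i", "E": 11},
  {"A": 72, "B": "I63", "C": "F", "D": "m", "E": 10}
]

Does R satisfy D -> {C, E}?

No

D=p: 1 row → {C,E} = (E, 4) ✓
D=n: 3 rows → {C,E} = (H, 4), (H, 4), (H, 4) ✓
D=m: 2 rows → {C,E} takes values {(K, 9), (F, 10)} — violation
D=q: 2 rows → {C,E} = (I, 8), (I, 8) ✓
D=i: 2 rows → {C,E} = (F, 11), (F, 11) ✓
Two rows agree on D but differ on {C, E}, so D -> {C, E} does not hold.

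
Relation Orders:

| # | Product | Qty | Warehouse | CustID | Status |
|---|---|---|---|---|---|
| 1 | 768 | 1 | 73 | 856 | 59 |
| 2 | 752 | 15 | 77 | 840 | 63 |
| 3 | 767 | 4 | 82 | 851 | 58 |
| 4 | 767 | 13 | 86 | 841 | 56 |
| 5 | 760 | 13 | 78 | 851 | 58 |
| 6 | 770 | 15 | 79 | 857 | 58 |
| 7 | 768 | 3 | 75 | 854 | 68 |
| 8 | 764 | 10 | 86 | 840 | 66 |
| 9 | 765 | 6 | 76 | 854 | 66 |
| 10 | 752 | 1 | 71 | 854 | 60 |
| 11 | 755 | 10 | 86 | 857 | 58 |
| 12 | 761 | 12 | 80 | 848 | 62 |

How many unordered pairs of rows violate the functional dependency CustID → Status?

4

CustID=840: violating pairs (2,8) — 1 pair.
CustID=851: all 2 rows agree on Status — 0 pairs.
CustID=857: all 2 rows agree on Status — 0 pairs.
CustID=854: violating pairs (7,9), (7,10), (9,10) — 3 pairs.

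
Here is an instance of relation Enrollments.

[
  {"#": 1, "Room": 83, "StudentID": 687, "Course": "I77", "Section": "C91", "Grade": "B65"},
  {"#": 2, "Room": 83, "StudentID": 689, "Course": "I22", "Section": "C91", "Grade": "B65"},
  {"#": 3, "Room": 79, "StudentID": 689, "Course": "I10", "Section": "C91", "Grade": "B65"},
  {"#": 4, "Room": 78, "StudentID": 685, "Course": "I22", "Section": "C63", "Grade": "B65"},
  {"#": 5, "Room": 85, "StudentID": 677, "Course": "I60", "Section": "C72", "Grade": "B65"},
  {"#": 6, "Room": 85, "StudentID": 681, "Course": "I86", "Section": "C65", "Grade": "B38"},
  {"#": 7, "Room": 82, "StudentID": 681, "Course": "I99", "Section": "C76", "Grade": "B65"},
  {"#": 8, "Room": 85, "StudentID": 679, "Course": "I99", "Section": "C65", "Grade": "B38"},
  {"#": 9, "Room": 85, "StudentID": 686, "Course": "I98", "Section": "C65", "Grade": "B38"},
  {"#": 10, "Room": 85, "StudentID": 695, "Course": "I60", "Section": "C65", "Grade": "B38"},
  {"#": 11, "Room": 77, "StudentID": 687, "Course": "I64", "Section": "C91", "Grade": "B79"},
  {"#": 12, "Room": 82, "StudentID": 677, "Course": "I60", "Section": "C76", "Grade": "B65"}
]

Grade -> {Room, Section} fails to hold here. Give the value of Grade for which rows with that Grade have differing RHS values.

Grade=B65: rows 1, 2, 3, 4, 5, 7, 12 → {Room,Section} takes values {(83, C91), (79, C91), (78, C63), (85, C72), (82, C76)} — violation
Grade=B38: rows 6, 8, 9, 10 → {Room,Section} = (85, C65), (85, C65), (85, C65), (85, C65) ✓
Grade=B79: row 11 → {Room,Section} = (77, C91) ✓
The only Grade value with inconsistent RHS is Grade=B65.

B65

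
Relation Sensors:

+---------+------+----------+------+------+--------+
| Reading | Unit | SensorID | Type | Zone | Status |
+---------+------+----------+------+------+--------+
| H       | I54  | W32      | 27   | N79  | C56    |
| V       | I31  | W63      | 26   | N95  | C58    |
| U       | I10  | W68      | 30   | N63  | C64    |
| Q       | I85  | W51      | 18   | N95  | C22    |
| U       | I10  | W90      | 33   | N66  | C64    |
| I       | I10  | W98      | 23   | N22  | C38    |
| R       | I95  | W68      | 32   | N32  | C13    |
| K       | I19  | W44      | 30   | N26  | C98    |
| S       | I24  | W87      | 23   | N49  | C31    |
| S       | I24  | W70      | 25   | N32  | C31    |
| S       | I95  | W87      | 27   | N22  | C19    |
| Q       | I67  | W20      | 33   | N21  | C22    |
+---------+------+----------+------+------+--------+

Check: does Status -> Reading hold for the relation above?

Yes

Status=C56: 1 row → Reading = H ✓
Status=C58: 1 row → Reading = V ✓
Status=C64: 2 rows → Reading = U, U ✓
Status=C22: 2 rows → Reading = Q, Q ✓
Status=C38: 1 row → Reading = I ✓
Status=C13: 1 row → Reading = R ✓
Status=C98: 1 row → Reading = K ✓
Status=C31: 2 rows → Reading = S, S ✓
Status=C19: 1 row → Reading = S ✓
Every Status value is associated with a single Reading value, so Status -> Reading holds.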